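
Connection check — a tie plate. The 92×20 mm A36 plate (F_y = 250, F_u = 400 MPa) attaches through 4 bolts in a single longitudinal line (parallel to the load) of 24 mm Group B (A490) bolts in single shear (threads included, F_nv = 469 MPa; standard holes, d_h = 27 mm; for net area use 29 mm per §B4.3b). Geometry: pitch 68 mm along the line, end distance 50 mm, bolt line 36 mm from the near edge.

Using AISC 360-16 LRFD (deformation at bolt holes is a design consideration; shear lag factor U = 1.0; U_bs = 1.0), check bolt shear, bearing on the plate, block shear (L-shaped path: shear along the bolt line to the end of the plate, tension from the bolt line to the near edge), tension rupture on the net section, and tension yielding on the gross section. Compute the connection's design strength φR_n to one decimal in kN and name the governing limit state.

378.0 kN (net-section rupture governs)

Bolt shear: A_b = π(24)²/4 = 452.39 mm². φR_n = 0.75 × 469 × 452.39 × 4 × 1 = 636.5 kN.
Bearing (20 mm plate, F_u = 400 MPa): end bolts L_c = 50 − 27/2 = 36.5, R_n = min(1.2×36.5×20×400, 2.4×24×20×400) = 350.4 kN/bolt; interior L_c = 68 − 27 = 41, R_n = 393.6 kN/bolt. φR_n = 0.75 × (1×350.4 + 3×393.6) = 1148.4 kN.
Block shear: shear path 1×[50+3×68] = 1×254 mm, A_gv = 5080, A_nv = 1×(254 − 3.5×29)×20 = 3050 mm²; tension to near edge: (36 − 0.5×29)×20 = 430 mm². R_n = min(0.6×400×3050, 0.6×250×5080) + 1.0×400×430 = min(732, 762) + 172 = 904 kN. φR_n = 0.75 × 904 = 678.0 kN.
Tension rupture (net): A_n = (92 − 1×29)×20 = 1260 mm² (U = 1.0, A_e = A_n). φR_n = 0.75 × 400 × 1260 = 378.0 kN.
Tension yield (gross): A_g = 92×20 = 1840 mm². φR_n = 0.90 × 250 × 1840 = 414.0 kN.
Governing: min(636.5, 1148.4, 678.0, 378.0, 414.0) = 378.0 kN → net-section rupture.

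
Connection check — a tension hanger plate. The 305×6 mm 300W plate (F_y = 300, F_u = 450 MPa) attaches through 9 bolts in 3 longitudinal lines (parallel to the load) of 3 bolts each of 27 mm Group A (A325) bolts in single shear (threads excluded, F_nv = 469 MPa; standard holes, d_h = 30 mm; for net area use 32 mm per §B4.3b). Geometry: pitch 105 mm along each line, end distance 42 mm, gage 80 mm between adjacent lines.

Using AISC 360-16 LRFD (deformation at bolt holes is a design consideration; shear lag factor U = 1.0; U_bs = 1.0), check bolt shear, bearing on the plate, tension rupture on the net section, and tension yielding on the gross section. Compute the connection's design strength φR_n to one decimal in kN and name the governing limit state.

423.2 kN (net-section rupture governs)

Bolt shear: A_b = π(27)²/4 = 572.56 mm². φR_n = 0.75 × 469 × 572.56 × 9 × 1 = 1812.6 kN.
Bearing (6 mm plate, F_u = 450 MPa): end bolts L_c = 42 − 30/2 = 27, R_n = min(1.2×27×6×450, 2.4×27×6×450) = 87.48 kN/bolt; interior L_c = 105 − 30 = 75, R_n = 174.96 kN/bolt. φR_n = 0.75 × (3×87.48 + 6×174.96) = 984.2 kN.
Tension rupture (net): A_n = (305 − 3×32)×6 = 1254 mm² (U = 1.0, A_e = A_n). φR_n = 0.75 × 450 × 1254 = 423.2 kN.
Tension yield (gross): A_g = 305×6 = 1830 mm². φR_n = 0.90 × 300 × 1830 = 494.1 kN.
Governing: min(1812.6, 984.2, 423.2, 494.1) = 423.2 kN → net-section rupture.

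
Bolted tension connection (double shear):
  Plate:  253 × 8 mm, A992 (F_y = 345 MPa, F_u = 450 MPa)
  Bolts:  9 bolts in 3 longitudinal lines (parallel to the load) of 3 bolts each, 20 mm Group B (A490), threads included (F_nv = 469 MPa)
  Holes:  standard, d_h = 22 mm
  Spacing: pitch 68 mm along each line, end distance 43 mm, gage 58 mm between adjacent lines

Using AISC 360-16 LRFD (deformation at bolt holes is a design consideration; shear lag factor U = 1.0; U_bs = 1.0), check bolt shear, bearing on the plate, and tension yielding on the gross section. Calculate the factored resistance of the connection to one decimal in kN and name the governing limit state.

628.5 kN (gross-section yield governs)

Bolt shear: A_b = π(20)²/4 = 314.16 mm². φR_n = 0.75 × 469 × 314.16 × 9 × 2 = 1989.1 kN.
Bearing (8 mm plate, F_u = 450 MPa): end bolts L_c = 43 − 22/2 = 32, R_n = min(1.2×32×8×450, 2.4×20×8×450) = 138.24 kN/bolt; interior L_c = 68 − 22 = 46, R_n = 172.8 kN/bolt. φR_n = 0.75 × (3×138.24 + 6×172.8) = 1088.6 kN.
Tension yield (gross): A_g = 253×8 = 2024 mm². φR_n = 0.90 × 345 × 2024 = 628.5 kN.
Governing: min(1989.1, 1088.6, 628.5) = 628.5 kN → gross-section yield.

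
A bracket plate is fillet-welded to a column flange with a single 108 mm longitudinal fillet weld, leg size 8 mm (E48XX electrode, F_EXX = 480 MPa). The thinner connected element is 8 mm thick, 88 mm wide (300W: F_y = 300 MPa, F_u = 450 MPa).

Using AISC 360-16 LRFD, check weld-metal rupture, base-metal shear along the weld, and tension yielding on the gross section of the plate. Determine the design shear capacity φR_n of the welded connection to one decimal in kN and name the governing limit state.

131.9 kN (weld metal governs)

Weld metal: throat = 0.707×8 = 5.656 mm, L = 108 mm. φR_n = 0.75 × 0.6 × 480 × 5.656 × 108 = 131.9 kN.
Base metal shear (8 mm plate): yield φR_n = 1.0×0.6×300×8×108 = 155.5 kN; rupture φR_n = 0.75×0.6×450×8×108 = 175.0 kN; take 155.5 kN (yield).
Tension yield (gross): A_g = 88×8 = 704 mm². φR_n = 0.90 × 300 × 704 = 190.1 kN.
Governing: min(131.9, 155.5, 190.1) = 131.9 kN → weld metal.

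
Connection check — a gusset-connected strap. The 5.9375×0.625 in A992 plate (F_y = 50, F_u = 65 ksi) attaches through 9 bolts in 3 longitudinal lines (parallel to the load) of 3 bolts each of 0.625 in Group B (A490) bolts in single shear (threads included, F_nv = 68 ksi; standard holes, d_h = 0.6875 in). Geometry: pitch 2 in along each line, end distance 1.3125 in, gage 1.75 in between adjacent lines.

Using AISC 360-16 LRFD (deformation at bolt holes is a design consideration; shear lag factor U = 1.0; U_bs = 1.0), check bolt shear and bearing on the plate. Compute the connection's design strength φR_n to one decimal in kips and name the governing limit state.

140.8 kips (bolt shear governs)

Bolt shear: A_b = π(0.625)²/4 = 0.3068 in². φR_n = 0.75 × 68 × 0.3068 × 9 × 1 = 140.8 kips.
Bearing (0.625 in plate, F_u = 65 ksi): end bolts L_c = 1.3125 − 0.6875/2 = 0.96875, R_n = min(1.2×0.96875×0.625×65, 2.4×0.625×0.625×65) = 47.227 kips/bolt; interior L_c = 2 − 0.6875 = 1.3125, R_n = 60.938 kips/bolt. φR_n = 0.75 × (3×47.227 + 6×60.938) = 380.5 kips.
Governing: min(140.8, 380.5) = 140.8 kips → bolt shear.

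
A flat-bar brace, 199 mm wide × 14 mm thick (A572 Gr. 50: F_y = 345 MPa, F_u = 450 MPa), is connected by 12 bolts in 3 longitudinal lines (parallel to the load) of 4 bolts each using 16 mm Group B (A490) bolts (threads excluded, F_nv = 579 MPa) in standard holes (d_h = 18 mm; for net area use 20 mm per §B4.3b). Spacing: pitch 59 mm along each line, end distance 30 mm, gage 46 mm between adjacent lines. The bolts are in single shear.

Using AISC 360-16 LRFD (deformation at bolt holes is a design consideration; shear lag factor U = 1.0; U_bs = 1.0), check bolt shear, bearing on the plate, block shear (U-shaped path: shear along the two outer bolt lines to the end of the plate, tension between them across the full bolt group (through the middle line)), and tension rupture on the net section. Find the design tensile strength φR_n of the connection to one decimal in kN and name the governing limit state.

656.8 kN (net-section rupture governs)

Bolt shear: A_b = π(16)²/4 = 201.06 mm². φR_n = 0.75 × 579 × 201.06 × 12 × 1 = 1047.7 kN.
Bearing (14 mm plate, F_u = 450 MPa): end bolts L_c = 30 − 18/2 = 21, R_n = min(1.2×21×14×450, 2.4×16×14×450) = 158.76 kN/bolt; interior L_c = 59 − 18 = 41, R_n = 241.92 kN/bolt. φR_n = 0.75 × (3×158.76 + 9×241.92) = 1990.2 kN.
Block shear: shear path 2×[30+3×59] = 2×207 mm, A_gv = 5796, A_nv = 2×(207 − 3.5×20)×14 = 3836 mm²; tension across gage: (92 − 2×20)×14 = 728 mm². R_n = min(0.6×450×3836, 0.6×345×5796) + 1.0×450×728 = min(1035.7, 1199.8) + 327.6 = 1363.3 kN. φR_n = 0.75 × 1363.3 = 1022.5 kN.
Tension rupture (net): A_n = (199 − 3×20)×14 = 1946 mm² (U = 1.0, A_e = A_n). φR_n = 0.75 × 450 × 1946 = 656.8 kN.
Governing: min(1047.7, 1990.2, 1022.5, 656.8) = 656.8 kN → net-section rupture.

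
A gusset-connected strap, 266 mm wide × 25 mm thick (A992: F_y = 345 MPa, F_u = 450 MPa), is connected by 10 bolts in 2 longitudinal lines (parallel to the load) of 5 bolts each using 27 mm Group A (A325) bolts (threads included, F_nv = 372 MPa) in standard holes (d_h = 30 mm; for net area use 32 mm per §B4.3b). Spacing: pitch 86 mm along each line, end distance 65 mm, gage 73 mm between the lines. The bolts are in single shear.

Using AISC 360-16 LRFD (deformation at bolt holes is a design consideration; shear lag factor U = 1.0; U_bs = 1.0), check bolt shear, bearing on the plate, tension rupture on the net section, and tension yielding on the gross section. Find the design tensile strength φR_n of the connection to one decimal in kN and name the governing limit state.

1597.4 kN (bolt shear governs)

Bolt shear: A_b = π(27)²/4 = 572.56 mm². φR_n = 0.75 × 372 × 572.56 × 10 × 1 = 1597.4 kN.
Bearing (25 mm plate, F_u = 450 MPa): end bolts L_c = 65 − 30/2 = 50, R_n = min(1.2×50×25×450, 2.4×27×25×450) = 675 kN/bolt; interior L_c = 86 − 30 = 56, R_n = 729 kN/bolt. φR_n = 0.75 × (2×675 + 8×729) = 5386.5 kN.
Tension rupture (net): A_n = (266 − 2×32)×25 = 5050 mm² (U = 1.0, A_e = A_n). φR_n = 0.75 × 450 × 5050 = 1704.4 kN.
Tension yield (gross): A_g = 266×25 = 6650 mm². φR_n = 0.90 × 345 × 6650 = 2064.8 kN.
Governing: min(1597.4, 5386.5, 1704.4, 2064.8) = 1597.4 kN → bolt shear.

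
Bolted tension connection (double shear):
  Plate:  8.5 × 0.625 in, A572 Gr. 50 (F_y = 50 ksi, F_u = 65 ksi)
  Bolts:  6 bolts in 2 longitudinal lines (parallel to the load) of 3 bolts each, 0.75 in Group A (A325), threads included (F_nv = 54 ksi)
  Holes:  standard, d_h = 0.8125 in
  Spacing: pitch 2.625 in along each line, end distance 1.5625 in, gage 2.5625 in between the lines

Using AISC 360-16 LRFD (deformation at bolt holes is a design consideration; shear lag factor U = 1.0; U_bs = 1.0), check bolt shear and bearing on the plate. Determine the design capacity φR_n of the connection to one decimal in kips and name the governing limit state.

Bolt shear: A_b = π(0.75)²/4 = 0.44179 in². φR_n = 0.75 × 54 × 0.44179 × 6 × 2 = 214.7 kips.
Bearing (0.625 in plate, F_u = 65 ksi): end bolts L_c = 1.5625 − 0.8125/2 = 1.15625, R_n = min(1.2×1.15625×0.625×65, 2.4×0.75×0.625×65) = 56.367 kips/bolt; interior L_c = 2.625 − 0.8125 = 1.8125, R_n = 73.125 kips/bolt. φR_n = 0.75 × (2×56.367 + 4×73.125) = 303.9 kips.
Governing: min(214.7, 303.9) = 214.7 kips → bolt shear.

214.7 kips (bolt shear governs)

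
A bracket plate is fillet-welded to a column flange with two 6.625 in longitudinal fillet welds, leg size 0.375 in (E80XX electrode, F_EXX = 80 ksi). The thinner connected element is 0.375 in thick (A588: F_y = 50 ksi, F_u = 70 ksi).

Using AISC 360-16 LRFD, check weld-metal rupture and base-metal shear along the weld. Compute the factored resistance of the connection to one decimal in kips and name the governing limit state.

Weld metal: throat = 0.707×0.375 = 0.26513 in, L = 2×6.625 = 13.25 in. φR_n = 0.75 × 0.6 × 80 × 0.26513 × 13.25 = 126.5 kips.
Base metal shear (0.375 in plate): yield φR_n = 1.0×0.6×50×0.375×13.25 = 149.1 kips; rupture φR_n = 0.75×0.6×70×0.375×13.25 = 156.5 kips; take 149.1 kips (yield).
Governing: min(126.5, 149.1) = 126.5 kips → weld metal.

126.5 kips (weld metal governs)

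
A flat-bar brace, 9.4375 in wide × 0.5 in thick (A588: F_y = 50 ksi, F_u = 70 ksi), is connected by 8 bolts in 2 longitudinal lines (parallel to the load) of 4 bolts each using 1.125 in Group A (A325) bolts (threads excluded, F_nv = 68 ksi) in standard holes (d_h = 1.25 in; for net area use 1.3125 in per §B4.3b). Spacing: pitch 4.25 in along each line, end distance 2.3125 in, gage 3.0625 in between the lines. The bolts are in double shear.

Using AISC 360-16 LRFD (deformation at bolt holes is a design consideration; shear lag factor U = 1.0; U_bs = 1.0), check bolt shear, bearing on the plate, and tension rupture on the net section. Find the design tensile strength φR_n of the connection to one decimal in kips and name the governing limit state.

178.8 kips (net-section rupture governs)

Bolt shear: A_b = π(1.125)²/4 = 0.99402 in². φR_n = 0.75 × 68 × 0.99402 × 8 × 2 = 811.1 kips.
Bearing (0.5 in plate, F_u = 70 ksi): end bolts L_c = 2.3125 − 1.25/2 = 1.6875, R_n = min(1.2×1.6875×0.5×70, 2.4×1.125×0.5×70) = 70.875 kips/bolt; interior L_c = 4.25 − 1.25 = 3, R_n = 94.5 kips/bolt. φR_n = 0.75 × (2×70.875 + 6×94.5) = 531.6 kips.
Tension rupture (net): A_n = (9.4375 − 2×1.3125)×0.5 = 3.4063 in² (U = 1.0, A_e = A_n). φR_n = 0.75 × 70 × 3.4063 = 178.8 kips.
Governing: min(811.1, 531.6, 178.8) = 178.8 kips → net-section rupture.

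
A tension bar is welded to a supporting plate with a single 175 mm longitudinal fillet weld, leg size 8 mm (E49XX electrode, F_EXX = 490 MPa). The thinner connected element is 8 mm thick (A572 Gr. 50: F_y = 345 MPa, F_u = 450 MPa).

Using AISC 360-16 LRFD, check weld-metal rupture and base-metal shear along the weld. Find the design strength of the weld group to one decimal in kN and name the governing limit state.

Weld metal: throat = 0.707×8 = 5.656 mm, L = 175 mm. φR_n = 0.75 × 0.6 × 490 × 5.656 × 175 = 218.3 kN.
Base metal shear (8 mm plate): yield φR_n = 1.0×0.6×345×8×175 = 289.8 kN; rupture φR_n = 0.75×0.6×450×8×175 = 283.5 kN; take 283.5 kN (rupture).
Governing: min(218.3, 283.5) = 218.3 kN → weld metal.

218.3 kN (weld metal governs)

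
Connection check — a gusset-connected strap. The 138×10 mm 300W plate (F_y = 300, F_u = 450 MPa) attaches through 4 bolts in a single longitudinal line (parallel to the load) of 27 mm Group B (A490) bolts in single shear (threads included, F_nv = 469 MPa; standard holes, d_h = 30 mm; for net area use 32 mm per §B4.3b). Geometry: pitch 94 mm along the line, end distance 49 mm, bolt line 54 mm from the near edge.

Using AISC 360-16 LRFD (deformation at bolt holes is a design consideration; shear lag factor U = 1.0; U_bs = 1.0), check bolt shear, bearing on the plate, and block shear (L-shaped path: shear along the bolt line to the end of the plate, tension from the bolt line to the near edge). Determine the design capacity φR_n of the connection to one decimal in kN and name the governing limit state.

Bolt shear: A_b = π(27)²/4 = 572.56 mm². φR_n = 0.75 × 469 × 572.56 × 4 × 1 = 805.6 kN.
Bearing (10 mm plate, F_u = 450 MPa): end bolts L_c = 49 − 30/2 = 34, R_n = min(1.2×34×10×450, 2.4×27×10×450) = 183.6 kN/bolt; interior L_c = 94 − 30 = 64, R_n = 291.6 kN/bolt. φR_n = 0.75 × (1×183.6 + 3×291.6) = 793.8 kN.
Block shear: shear path 1×[49+3×94] = 1×331 mm, A_gv = 3310, A_nv = 1×(331 − 3.5×32)×10 = 2190 mm²; tension to near edge: (54 − 0.5×32)×10 = 380 mm². R_n = min(0.6×450×2190, 0.6×300×3310) + 1.0×450×380 = min(591.3, 595.8) + 171 = 762.3 kN. φR_n = 0.75 × 762.3 = 571.7 kN.
Governing: min(805.6, 793.8, 571.7) = 571.7 kN → block shear.

571.7 kN (block shear governs)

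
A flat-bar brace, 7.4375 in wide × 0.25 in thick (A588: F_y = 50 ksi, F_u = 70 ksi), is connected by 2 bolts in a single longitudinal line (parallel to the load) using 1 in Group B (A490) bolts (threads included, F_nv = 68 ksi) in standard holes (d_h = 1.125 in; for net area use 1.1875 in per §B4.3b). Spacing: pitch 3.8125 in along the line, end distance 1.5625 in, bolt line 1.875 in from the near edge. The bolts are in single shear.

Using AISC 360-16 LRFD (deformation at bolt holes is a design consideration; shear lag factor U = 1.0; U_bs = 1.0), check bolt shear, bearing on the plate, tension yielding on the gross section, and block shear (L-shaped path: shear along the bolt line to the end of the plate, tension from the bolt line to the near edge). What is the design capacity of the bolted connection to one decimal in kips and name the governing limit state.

Bolt shear: A_b = π(1)²/4 = 0.7854 in². φR_n = 0.75 × 68 × 0.7854 × 2 × 1 = 80.1 kips.
Bearing (0.25 in plate, F_u = 70 ksi): end bolts L_c = 1.5625 − 1.125/2 = 1, R_n = min(1.2×1×0.25×70, 2.4×1×0.25×70) = 21 kips/bolt; interior L_c = 3.8125 − 1.125 = 2.6875, R_n = 42 kips/bolt. φR_n = 0.75 × (1×21 + 1×42) = 47.3 kips.
Tension yield (gross): A_g = 7.4375×0.25 = 1.8594 in². φR_n = 0.90 × 50 × 1.8594 = 83.7 kips.
Block shear: shear path 1×[1.5625+1×3.8125] = 1×5.375 in, A_gv = 1.3438, A_nv = 1×(5.375 − 1.5×1.1875)×0.25 = 0.89844 in²; tension to near edge: (1.875 − 0.5×1.1875)×0.25 = 0.32031 in². R_n = min(0.6×70×0.89844, 0.6×50×1.3438) + 1.0×70×0.32031 = min(37.734, 40.314) + 22.422 = 60.156 kips. φR_n = 0.75 × 60.156 = 45.1 kips.
Governing: min(80.1, 47.3, 83.7, 45.1) = 45.1 kips → block shear.

45.1 kips (block shear governs)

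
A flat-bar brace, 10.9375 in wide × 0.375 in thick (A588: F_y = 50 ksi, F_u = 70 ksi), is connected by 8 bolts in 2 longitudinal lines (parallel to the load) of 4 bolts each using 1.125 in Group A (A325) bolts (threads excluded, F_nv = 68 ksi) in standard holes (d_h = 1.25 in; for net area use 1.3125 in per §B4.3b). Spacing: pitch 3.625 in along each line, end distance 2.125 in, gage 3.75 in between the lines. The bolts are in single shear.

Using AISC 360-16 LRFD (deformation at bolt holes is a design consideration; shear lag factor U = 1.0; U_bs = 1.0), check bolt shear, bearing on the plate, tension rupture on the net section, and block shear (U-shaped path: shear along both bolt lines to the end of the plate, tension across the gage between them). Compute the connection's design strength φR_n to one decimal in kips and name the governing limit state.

163.7 kips (net-section rupture governs)

Bolt shear: A_b = π(1.125)²/4 = 0.99402 in². φR_n = 0.75 × 68 × 0.99402 × 8 × 1 = 405.6 kips.
Bearing (0.375 in plate, F_u = 70 ksi): end bolts L_c = 2.125 − 1.25/2 = 1.5, R_n = min(1.2×1.5×0.375×70, 2.4×1.125×0.375×70) = 47.25 kips/bolt; interior L_c = 3.625 − 1.25 = 2.375, R_n = 70.875 kips/bolt. φR_n = 0.75 × (2×47.25 + 6×70.875) = 389.8 kips.
Tension rupture (net): A_n = (10.9375 − 2×1.3125)×0.375 = 3.1172 in² (U = 1.0, A_e = A_n). φR_n = 0.75 × 70 × 3.1172 = 163.7 kips.
Block shear: shear path 2×[2.125+3×3.625] = 2×13 in, A_gv = 9.75, A_nv = 2×(13 − 3.5×1.3125)×0.375 = 6.3047 in²; tension across gage: (3.75 − 1×1.3125)×0.375 = 0.91406 in². R_n = min(0.6×70×6.3047, 0.6×50×9.75) + 1.0×70×0.91406 = min(264.8, 292.5) + 63.984 = 328.78 kips. φR_n = 0.75 × 328.78 = 246.6 kips.
Governing: min(405.6, 389.8, 163.7, 246.6) = 163.7 kips → net-section rupture.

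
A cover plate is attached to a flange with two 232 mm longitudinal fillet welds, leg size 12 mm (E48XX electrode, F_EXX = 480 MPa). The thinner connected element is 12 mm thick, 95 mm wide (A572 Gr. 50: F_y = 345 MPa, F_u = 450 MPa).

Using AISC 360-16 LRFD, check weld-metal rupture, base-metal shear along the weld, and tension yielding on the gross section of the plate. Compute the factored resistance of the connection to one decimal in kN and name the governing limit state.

354.0 kN (gross-section yield governs)

Weld metal: throat = 0.707×12 = 8.484 mm, L = 2×232 = 464 mm. φR_n = 0.75 × 0.6 × 480 × 8.484 × 464 = 850.3 kN.
Base metal shear (12 mm plate): yield φR_n = 1.0×0.6×345×12×464 = 1152.6 kN; rupture φR_n = 0.75×0.6×450×12×464 = 1127.5 kN; take 1127.5 kN (rupture).
Tension yield (gross): A_g = 95×12 = 1140 mm². φR_n = 0.90 × 345 × 1140 = 354.0 kN.
Governing: min(850.3, 1127.5, 354.0) = 354.0 kN → gross-section yield.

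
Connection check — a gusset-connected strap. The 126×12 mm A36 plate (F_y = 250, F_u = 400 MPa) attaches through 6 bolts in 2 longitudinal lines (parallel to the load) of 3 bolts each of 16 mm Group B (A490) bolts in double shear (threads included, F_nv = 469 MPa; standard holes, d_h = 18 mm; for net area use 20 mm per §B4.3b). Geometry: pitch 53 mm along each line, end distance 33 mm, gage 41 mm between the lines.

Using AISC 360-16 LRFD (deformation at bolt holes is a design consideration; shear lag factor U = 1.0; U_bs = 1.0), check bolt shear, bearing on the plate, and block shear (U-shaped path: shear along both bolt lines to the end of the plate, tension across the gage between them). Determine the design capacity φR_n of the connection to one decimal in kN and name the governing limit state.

450.9 kN (block shear governs)

Bolt shear: A_b = π(16)²/4 = 201.06 mm². φR_n = 0.75 × 469 × 201.06 × 6 × 2 = 848.7 kN.
Bearing (12 mm plate, F_u = 400 MPa): end bolts L_c = 33 − 18/2 = 24, R_n = min(1.2×24×12×400, 2.4×16×12×400) = 138.24 kN/bolt; interior L_c = 53 − 18 = 35, R_n = 184.32 kN/bolt. φR_n = 0.75 × (2×138.24 + 4×184.32) = 760.3 kN.
Block shear: shear path 2×[33+2×53] = 2×139 mm, A_gv = 3336, A_nv = 2×(139 − 2.5×20)×12 = 2136 mm²; tension across gage: (41 − 1×20)×12 = 252 mm². R_n = min(0.6×400×2136, 0.6×250×3336) + 1.0×400×252 = min(512.64, 500.4) + 100.8 = 601.2 kN. φR_n = 0.75 × 601.2 = 450.9 kN.
Governing: min(848.7, 760.3, 450.9) = 450.9 kN → block shear.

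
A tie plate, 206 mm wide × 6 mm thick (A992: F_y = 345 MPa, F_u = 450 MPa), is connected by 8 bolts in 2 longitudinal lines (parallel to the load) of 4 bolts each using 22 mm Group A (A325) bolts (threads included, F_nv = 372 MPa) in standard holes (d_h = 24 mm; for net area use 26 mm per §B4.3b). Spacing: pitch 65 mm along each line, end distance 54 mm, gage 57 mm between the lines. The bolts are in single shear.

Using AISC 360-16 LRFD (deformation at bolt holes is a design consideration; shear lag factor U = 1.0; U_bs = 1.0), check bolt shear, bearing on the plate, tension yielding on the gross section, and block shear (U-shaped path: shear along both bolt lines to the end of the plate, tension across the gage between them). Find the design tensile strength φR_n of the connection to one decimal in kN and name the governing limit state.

Bolt shear: A_b = π(22)²/4 = 380.13 mm². φR_n = 0.75 × 372 × 380.13 × 8 × 1 = 848.5 kN.
Bearing (6 mm plate, F_u = 450 MPa): end bolts L_c = 54 − 24/2 = 42, R_n = min(1.2×42×6×450, 2.4×22×6×450) = 136.08 kN/bolt; interior L_c = 65 − 24 = 41, R_n = 132.84 kN/bolt. φR_n = 0.75 × (2×136.08 + 6×132.84) = 801.9 kN.
Tension yield (gross): A_g = 206×6 = 1236 mm². φR_n = 0.90 × 345 × 1236 = 383.8 kN.
Block shear: shear path 2×[54+3×65] = 2×249 mm, A_gv = 2988, A_nv = 2×(249 − 3.5×26)×6 = 1896 mm²; tension across gage: (57 − 1×26)×6 = 186 mm². R_n = min(0.6×450×1896, 0.6×345×2988) + 1.0×450×186 = min(511.92, 618.52) + 83.7 = 595.62 kN. φR_n = 0.75 × 595.62 = 446.7 kN.
Governing: min(848.5, 801.9, 383.8, 446.7) = 383.8 kN → gross-section yield.

383.8 kN (gross-section yield governs)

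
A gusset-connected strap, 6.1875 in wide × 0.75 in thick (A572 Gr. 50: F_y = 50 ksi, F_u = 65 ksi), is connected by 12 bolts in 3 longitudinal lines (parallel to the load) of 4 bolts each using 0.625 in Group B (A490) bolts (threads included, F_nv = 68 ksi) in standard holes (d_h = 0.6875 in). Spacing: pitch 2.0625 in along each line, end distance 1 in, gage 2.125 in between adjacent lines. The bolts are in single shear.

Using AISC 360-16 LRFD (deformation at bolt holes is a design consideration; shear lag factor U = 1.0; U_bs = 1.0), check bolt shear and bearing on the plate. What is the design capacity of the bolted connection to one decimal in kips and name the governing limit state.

187.8 kips (bolt shear governs)

Bolt shear: A_b = π(0.625)²/4 = 0.3068 in². φR_n = 0.75 × 68 × 0.3068 × 12 × 1 = 187.8 kips.
Bearing (0.75 in plate, F_u = 65 ksi): end bolts L_c = 1 − 0.6875/2 = 0.65625, R_n = min(1.2×0.65625×0.75×65, 2.4×0.625×0.75×65) = 38.391 kips/bolt; interior L_c = 2.0625 − 0.6875 = 1.375, R_n = 73.125 kips/bolt. φR_n = 0.75 × (3×38.391 + 9×73.125) = 580.0 kips.
Governing: min(187.8, 580.0) = 187.8 kips → bolt shear.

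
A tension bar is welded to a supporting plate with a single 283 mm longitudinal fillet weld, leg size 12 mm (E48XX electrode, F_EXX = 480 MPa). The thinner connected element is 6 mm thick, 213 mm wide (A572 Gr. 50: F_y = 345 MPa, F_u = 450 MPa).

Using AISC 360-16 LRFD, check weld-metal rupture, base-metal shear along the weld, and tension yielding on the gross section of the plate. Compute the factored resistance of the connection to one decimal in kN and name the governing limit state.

Weld metal: throat = 0.707×12 = 8.484 mm, L = 283 mm. φR_n = 0.75 × 0.6 × 480 × 8.484 × 283 = 518.6 kN.
Base metal shear (6 mm plate): yield φR_n = 1.0×0.6×345×6×283 = 351.5 kN; rupture φR_n = 0.75×0.6×450×6×283 = 343.8 kN; take 343.8 kN (rupture).
Tension yield (gross): A_g = 213×6 = 1278 mm². φR_n = 0.90 × 345 × 1278 = 396.8 kN.
Governing: min(518.6, 343.8, 396.8) = 343.8 kN → base-metal shear.

343.8 kN (base-metal shear governs)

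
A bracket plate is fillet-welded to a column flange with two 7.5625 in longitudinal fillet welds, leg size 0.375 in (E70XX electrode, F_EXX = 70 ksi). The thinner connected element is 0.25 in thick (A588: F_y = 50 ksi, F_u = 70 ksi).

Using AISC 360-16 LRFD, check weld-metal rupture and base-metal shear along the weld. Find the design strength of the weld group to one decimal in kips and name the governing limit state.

Weld metal: throat = 0.707×0.375 = 0.26513 in, L = 2×7.5625 = 15.125 in. φR_n = 0.75 × 0.6 × 70 × 0.26513 × 15.125 = 126.3 kips.
Base metal shear (0.25 in plate): yield φR_n = 1.0×0.6×50×0.25×15.125 = 113.4 kips; rupture φR_n = 0.75×0.6×70×0.25×15.125 = 119.1 kips; take 113.4 kips (yield).
Governing: min(126.3, 113.4) = 113.4 kips → base-metal shear.

113.4 kips (base-metal shear governs)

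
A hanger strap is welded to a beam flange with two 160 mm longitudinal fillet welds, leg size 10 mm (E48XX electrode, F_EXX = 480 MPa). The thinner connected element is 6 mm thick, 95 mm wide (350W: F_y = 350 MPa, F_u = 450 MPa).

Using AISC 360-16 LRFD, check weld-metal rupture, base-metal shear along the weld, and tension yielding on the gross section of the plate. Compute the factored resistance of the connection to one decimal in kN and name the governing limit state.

179.6 kN (gross-section yield governs)

Weld metal: throat = 0.707×10 = 7.07 mm, L = 2×160 = 320 mm. φR_n = 0.75 × 0.6 × 480 × 7.07 × 320 = 488.7 kN.
Base metal shear (6 mm plate): yield φR_n = 1.0×0.6×350×6×320 = 403.2 kN; rupture φR_n = 0.75×0.6×450×6×320 = 388.8 kN; take 388.8 kN (rupture).
Tension yield (gross): A_g = 95×6 = 570 mm². φR_n = 0.90 × 350 × 570 = 179.6 kN.
Governing: min(488.7, 388.8, 179.6) = 179.6 kN → gross-section yield.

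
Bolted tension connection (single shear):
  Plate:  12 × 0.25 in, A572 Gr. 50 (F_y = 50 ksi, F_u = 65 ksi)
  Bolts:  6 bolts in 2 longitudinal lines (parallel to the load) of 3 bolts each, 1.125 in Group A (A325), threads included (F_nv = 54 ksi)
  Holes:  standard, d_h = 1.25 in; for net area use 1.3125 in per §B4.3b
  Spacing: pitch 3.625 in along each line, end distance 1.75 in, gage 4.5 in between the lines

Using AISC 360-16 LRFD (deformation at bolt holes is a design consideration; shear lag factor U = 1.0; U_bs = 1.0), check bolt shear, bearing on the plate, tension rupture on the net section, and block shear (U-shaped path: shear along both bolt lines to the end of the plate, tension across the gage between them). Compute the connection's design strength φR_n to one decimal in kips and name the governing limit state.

Bolt shear: A_b = π(1.125)²/4 = 0.99402 in². φR_n = 0.75 × 54 × 0.99402 × 6 × 1 = 241.5 kips.
Bearing (0.25 in plate, F_u = 65 ksi): end bolts L_c = 1.75 − 1.25/2 = 1.125, R_n = min(1.2×1.125×0.25×65, 2.4×1.125×0.25×65) = 21.938 kips/bolt; interior L_c = 3.625 − 1.25 = 2.375, R_n = 43.875 kips/bolt. φR_n = 0.75 × (2×21.938 + 4×43.875) = 164.5 kips.
Tension rupture (net): A_n = (12 − 2×1.3125)×0.25 = 2.3438 in² (U = 1.0, A_e = A_n). φR_n = 0.75 × 65 × 2.3438 = 114.3 kips.
Block shear: shear path 2×[1.75+2×3.625] = 2×9 in, A_gv = 4.5, A_nv = 2×(9 − 2.5×1.3125)×0.25 = 2.8594 in²; tension across gage: (4.5 − 1×1.3125)×0.25 = 0.79688 in². R_n = min(0.6×65×2.8594, 0.6×50×4.5) + 1.0×65×0.79688 = min(111.52, 135) + 51.797 = 163.32 kips. φR_n = 0.75 × 163.32 = 122.5 kips.
Governing: min(241.5, 164.5, 114.3, 122.5) = 114.3 kips → net-section rupture.

114.3 kips (net-section rupture governs)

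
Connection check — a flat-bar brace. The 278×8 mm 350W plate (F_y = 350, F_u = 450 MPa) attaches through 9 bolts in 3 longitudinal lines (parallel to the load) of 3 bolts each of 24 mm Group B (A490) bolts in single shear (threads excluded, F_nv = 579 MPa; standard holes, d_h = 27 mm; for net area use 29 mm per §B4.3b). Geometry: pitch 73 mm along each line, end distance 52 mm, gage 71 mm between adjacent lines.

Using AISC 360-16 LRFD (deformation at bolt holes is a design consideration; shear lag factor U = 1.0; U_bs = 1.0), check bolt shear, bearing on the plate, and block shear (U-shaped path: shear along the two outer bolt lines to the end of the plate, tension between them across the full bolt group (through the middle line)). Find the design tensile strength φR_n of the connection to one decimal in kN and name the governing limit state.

633.4 kN (block shear governs)

Bolt shear: A_b = π(24)²/4 = 452.39 mm². φR_n = 0.75 × 579 × 452.39 × 9 × 1 = 1768.1 kN.
Bearing (8 mm plate, F_u = 450 MPa): end bolts L_c = 52 − 27/2 = 38.5, R_n = min(1.2×38.5×8×450, 2.4×24×8×450) = 166.32 kN/bolt; interior L_c = 73 − 27 = 46, R_n = 198.72 kN/bolt. φR_n = 0.75 × (3×166.32 + 6×198.72) = 1268.5 kN.
Block shear: shear path 2×[52+2×73] = 2×198 mm, A_gv = 3168, A_nv = 2×(198 − 2.5×29)×8 = 2008 mm²; tension across gage: (142 − 2×29)×8 = 672 mm². R_n = min(0.6×450×2008, 0.6×350×3168) + 1.0×450×672 = min(542.16, 665.28) + 302.4 = 844.56 kN. φR_n = 0.75 × 844.56 = 633.4 kN.
Governing: min(1768.1, 1268.5, 633.4) = 633.4 kN → block shear.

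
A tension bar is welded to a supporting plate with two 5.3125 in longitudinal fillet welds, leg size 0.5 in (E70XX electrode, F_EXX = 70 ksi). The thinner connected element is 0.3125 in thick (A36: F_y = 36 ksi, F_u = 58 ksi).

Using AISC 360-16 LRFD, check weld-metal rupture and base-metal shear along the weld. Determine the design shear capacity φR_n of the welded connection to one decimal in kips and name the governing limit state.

71.7 kips (base-metal shear governs)

Weld metal: throat = 0.707×0.5 = 0.3535 in, L = 2×5.3125 = 10.625 in. φR_n = 0.75 × 0.6 × 70 × 0.3535 × 10.625 = 118.3 kips.
Base metal shear (0.3125 in plate): yield φR_n = 1.0×0.6×36×0.3125×10.625 = 71.7 kips; rupture φR_n = 0.75×0.6×58×0.3125×10.625 = 86.7 kips; take 71.7 kips (yield).
Governing: min(118.3, 71.7) = 71.7 kips → base-metal shear.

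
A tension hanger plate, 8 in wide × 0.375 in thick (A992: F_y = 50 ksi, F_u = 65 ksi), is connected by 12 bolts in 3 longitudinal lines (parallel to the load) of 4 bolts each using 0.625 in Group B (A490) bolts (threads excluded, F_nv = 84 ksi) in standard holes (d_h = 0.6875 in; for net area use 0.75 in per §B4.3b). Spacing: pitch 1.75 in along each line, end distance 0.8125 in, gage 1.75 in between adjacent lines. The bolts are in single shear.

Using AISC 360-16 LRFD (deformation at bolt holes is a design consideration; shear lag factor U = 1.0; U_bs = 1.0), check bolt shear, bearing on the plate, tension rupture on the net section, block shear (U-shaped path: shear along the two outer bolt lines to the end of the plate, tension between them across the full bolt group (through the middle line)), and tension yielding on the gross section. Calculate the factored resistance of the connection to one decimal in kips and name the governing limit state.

105.1 kips (net-section rupture governs)

Bolt shear: A_b = π(0.625)²/4 = 0.3068 in². φR_n = 0.75 × 84 × 0.3068 × 12 × 1 = 231.9 kips.
Bearing (0.375 in plate, F_u = 65 ksi): end bolts L_c = 0.8125 − 0.6875/2 = 0.46875, R_n = min(1.2×0.46875×0.375×65, 2.4×0.625×0.375×65) = 13.711 kips/bolt; interior L_c = 1.75 − 0.6875 = 1.0625, R_n = 31.078 kips/bolt. φR_n = 0.75 × (3×13.711 + 9×31.078) = 240.6 kips.
Tension rupture (net): A_n = (8 − 3×0.75)×0.375 = 2.1563 in² (U = 1.0, A_e = A_n). φR_n = 0.75 × 65 × 2.1563 = 105.1 kips.
Block shear: shear path 2×[0.8125+3×1.75] = 2×6.0625 in, A_gv = 4.5469, A_nv = 2×(6.0625 − 3.5×0.75)×0.375 = 2.5781 in²; tension across gage: (3.5 − 2×0.75)×0.375 = 0.75 in². R_n = min(0.6×65×2.5781, 0.6×50×4.5469) + 1.0×65×0.75 = min(100.55, 136.41) + 48.75 = 149.3 kips. φR_n = 0.75 × 149.3 = 112.0 kips.
Tension yield (gross): A_g = 8×0.375 = 3 in². φR_n = 0.90 × 50 × 3 = 135.0 kips.
Governing: min(231.9, 240.6, 105.1, 112.0, 135.0) = 105.1 kips → net-section rupture.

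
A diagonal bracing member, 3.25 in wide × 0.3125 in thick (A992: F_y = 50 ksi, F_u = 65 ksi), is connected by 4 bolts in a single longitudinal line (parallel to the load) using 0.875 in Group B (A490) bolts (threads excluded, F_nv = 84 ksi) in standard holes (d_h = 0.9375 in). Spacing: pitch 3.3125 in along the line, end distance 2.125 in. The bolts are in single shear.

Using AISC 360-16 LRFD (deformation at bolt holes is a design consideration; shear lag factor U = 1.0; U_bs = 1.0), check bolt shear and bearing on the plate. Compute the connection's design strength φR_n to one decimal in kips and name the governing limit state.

Bolt shear: A_b = π(0.875)²/4 = 0.60132 in². φR_n = 0.75 × 84 × 0.60132 × 4 × 1 = 151.5 kips.
Bearing (0.3125 in plate, F_u = 65 ksi): end bolts L_c = 2.125 − 0.9375/2 = 1.65625, R_n = min(1.2×1.65625×0.3125×65, 2.4×0.875×0.3125×65) = 40.371 kips/bolt; interior L_c = 3.3125 − 0.9375 = 2.375, R_n = 42.656 kips/bolt. φR_n = 0.75 × (1×40.371 + 3×42.656) = 126.3 kips.
Governing: min(151.5, 126.3) = 126.3 kips → bearing.

126.3 kips (bearing governs)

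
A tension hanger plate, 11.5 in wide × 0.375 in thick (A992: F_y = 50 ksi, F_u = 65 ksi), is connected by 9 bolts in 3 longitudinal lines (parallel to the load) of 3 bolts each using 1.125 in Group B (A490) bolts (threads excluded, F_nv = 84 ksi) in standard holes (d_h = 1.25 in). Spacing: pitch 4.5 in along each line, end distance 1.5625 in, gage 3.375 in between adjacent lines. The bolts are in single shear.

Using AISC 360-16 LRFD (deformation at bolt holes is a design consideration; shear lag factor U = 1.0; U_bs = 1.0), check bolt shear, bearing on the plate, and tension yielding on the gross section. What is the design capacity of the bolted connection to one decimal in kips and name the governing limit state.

Bolt shear: A_b = π(1.125)²/4 = 0.99402 in². φR_n = 0.75 × 84 × 0.99402 × 9 × 1 = 563.6 kips.
Bearing (0.375 in plate, F_u = 65 ksi): end bolts L_c = 1.5625 − 1.25/2 = 0.9375, R_n = min(1.2×0.9375×0.375×65, 2.4×1.125×0.375×65) = 27.422 kips/bolt; interior L_c = 4.5 − 1.25 = 3.25, R_n = 65.813 kips/bolt. φR_n = 0.75 × (3×27.422 + 6×65.813) = 357.9 kips.
Tension yield (gross): A_g = 11.5×0.375 = 4.3125 in². φR_n = 0.90 × 50 × 4.3125 = 194.1 kips.
Governing: min(563.6, 357.9, 194.1) = 194.1 kips → gross-section yield.

194.1 kips (gross-section yield governs)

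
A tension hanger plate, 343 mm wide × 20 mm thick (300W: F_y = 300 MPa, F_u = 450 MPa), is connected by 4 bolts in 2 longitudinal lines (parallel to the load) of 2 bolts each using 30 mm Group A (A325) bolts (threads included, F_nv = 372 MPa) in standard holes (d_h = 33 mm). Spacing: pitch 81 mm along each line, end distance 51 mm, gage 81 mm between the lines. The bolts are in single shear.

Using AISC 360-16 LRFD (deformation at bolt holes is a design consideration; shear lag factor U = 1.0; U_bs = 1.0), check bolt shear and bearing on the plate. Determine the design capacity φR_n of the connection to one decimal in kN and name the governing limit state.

Bolt shear: A_b = π(30)²/4 = 706.86 mm². φR_n = 0.75 × 372 × 706.86 × 4 × 1 = 788.9 kN.
Bearing (20 mm plate, F_u = 450 MPa): end bolts L_c = 51 − 33/2 = 34.5, R_n = min(1.2×34.5×20×450, 2.4×30×20×450) = 372.6 kN/bolt; interior L_c = 81 − 33 = 48, R_n = 518.4 kN/bolt. φR_n = 0.75 × (2×372.6 + 2×518.4) = 1336.5 kN.
Governing: min(788.9, 1336.5) = 788.9 kN → bolt shear.

788.9 kN (bolt shear governs)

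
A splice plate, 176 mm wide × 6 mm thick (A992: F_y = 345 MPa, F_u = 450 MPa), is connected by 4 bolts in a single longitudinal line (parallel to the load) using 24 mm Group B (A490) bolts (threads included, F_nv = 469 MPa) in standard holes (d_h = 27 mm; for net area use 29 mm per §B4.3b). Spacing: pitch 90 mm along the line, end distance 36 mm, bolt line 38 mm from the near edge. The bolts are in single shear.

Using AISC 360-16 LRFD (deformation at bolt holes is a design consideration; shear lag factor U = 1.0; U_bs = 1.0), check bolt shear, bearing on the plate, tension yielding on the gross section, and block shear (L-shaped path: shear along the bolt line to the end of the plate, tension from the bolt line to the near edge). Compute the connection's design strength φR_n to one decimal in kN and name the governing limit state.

296.1 kN (block shear governs)

Bolt shear: A_b = π(24)²/4 = 452.39 mm². φR_n = 0.75 × 469 × 452.39 × 4 × 1 = 636.5 kN.
Bearing (6 mm plate, F_u = 450 MPa): end bolts L_c = 36 − 27/2 = 22.5, R_n = min(1.2×22.5×6×450, 2.4×24×6×450) = 72.9 kN/bolt; interior L_c = 90 − 27 = 63, R_n = 155.52 kN/bolt. φR_n = 0.75 × (1×72.9 + 3×155.52) = 404.6 kN.
Tension yield (gross): A_g = 176×6 = 1056 mm². φR_n = 0.90 × 345 × 1056 = 327.9 kN.
Block shear: shear path 1×[36+3×90] = 1×306 mm, A_gv = 1836, A_nv = 1×(306 − 3.5×29)×6 = 1227 mm²; tension to near edge: (38 − 0.5×29)×6 = 141 mm². R_n = min(0.6×450×1227, 0.6×345×1836) + 1.0×450×141 = min(331.29, 380.05) + 63.45 = 394.74 kN. φR_n = 0.75 × 394.74 = 296.1 kN.
Governing: min(636.5, 404.6, 327.9, 296.1) = 296.1 kN → block shear.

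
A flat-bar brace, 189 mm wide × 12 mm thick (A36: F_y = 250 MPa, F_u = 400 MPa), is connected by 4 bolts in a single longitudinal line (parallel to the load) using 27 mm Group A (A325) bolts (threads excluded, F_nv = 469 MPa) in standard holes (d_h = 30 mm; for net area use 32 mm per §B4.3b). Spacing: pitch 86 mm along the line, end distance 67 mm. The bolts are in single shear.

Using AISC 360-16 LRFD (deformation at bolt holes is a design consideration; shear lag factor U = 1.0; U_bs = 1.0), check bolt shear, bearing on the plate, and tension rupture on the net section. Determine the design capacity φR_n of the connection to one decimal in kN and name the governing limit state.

Bolt shear: A_b = π(27)²/4 = 572.56 mm². φR_n = 0.75 × 469 × 572.56 × 4 × 1 = 805.6 kN.
Bearing (12 mm plate, F_u = 400 MPa): end bolts L_c = 67 − 30/2 = 52, R_n = min(1.2×52×12×400, 2.4×27×12×400) = 299.52 kN/bolt; interior L_c = 86 − 30 = 56, R_n = 311.04 kN/bolt. φR_n = 0.75 × (1×299.52 + 3×311.04) = 924.5 kN.
Tension rupture (net): A_n = (189 − 1×32)×12 = 1884 mm² (U = 1.0, A_e = A_n). φR_n = 0.75 × 400 × 1884 = 565.2 kN.
Governing: min(805.6, 924.5, 565.2) = 565.2 kN → net-section rupture.

565.2 kN (net-section rupture governs)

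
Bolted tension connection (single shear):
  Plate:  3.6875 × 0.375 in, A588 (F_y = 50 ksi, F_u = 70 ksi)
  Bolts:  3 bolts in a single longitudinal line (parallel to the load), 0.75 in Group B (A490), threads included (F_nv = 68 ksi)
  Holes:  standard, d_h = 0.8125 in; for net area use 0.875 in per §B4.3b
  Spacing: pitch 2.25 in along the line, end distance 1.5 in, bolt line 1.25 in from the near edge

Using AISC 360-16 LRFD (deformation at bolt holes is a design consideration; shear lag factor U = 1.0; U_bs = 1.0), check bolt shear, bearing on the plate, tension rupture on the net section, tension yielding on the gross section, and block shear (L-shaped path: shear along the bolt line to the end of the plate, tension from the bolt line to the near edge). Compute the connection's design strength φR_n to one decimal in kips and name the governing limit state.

Bolt shear: A_b = π(0.75)²/4 = 0.44179 in². φR_n = 0.75 × 68 × 0.44179 × 3 × 1 = 67.6 kips.
Bearing (0.375 in plate, F_u = 70 ksi): end bolts L_c = 1.5 − 0.8125/2 = 1.09375, R_n = min(1.2×1.09375×0.375×70, 2.4×0.75×0.375×70) = 34.453 kips/bolt; interior L_c = 2.25 − 0.8125 = 1.4375, R_n = 45.281 kips/bolt. φR_n = 0.75 × (1×34.453 + 2×45.281) = 93.8 kips.
Tension rupture (net): A_n = (3.6875 − 1×0.875)×0.375 = 1.0547 in² (U = 1.0, A_e = A_n). φR_n = 0.75 × 70 × 1.0547 = 55.4 kips.
Tension yield (gross): A_g = 3.6875×0.375 = 1.3828 in². φR_n = 0.90 × 50 × 1.3828 = 62.2 kips.
Block shear: shear path 1×[1.5+2×2.25] = 1×6 in, A_gv = 2.25, A_nv = 1×(6 − 2.5×0.875)×0.375 = 1.4297 in²; tension to near edge: (1.25 − 0.5×0.875)×0.375 = 0.30469 in². R_n = min(0.6×70×1.4297, 0.6×50×2.25) + 1.0×70×0.30469 = min(60.047, 67.5) + 21.328 = 81.375 kips. φR_n = 0.75 × 81.375 = 61.0 kips.
Governing: min(67.6, 93.8, 55.4, 62.2, 61.0) = 55.4 kips → net-section rupture.

55.4 kips (net-section rupture governs)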